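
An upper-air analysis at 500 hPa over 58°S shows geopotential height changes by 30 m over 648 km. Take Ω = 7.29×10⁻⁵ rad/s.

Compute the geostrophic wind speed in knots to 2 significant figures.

Coriolis parameter at 58°S:
f = 2Ω sin φ = 2 × 7.29×10⁻⁵ × sin 58° = 1.24×10⁻⁴ s⁻¹
Height gradient: |∂Z/∂n| = 30 m / 648000 m = 4.63×10⁻⁵
On a pressure surface, geostrophic balance gives V_g = (g/f)|∂Z/∂n|:
V_g = 9.81 × 4.63×10⁻⁵ / 1.24×10⁻⁴ = 3.67 m/s
Converting: 3.67 m/s × 1.944 = 7.1 knots

7.1 knots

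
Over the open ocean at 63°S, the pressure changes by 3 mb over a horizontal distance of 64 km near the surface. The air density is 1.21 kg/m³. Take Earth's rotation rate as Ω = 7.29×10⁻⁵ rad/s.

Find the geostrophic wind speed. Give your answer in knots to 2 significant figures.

Coriolis parameter at 63°S:
f = 2Ω sin φ = 2 × 7.29×10⁻⁵ × sin 63° = 1.30×10⁻⁴ s⁻¹
Pressure gradient: |∂P/∂n| = 300 Pa / 64000 m = 4.69×10⁻³ Pa/m
Geostrophic balance (pressure-gradient force = Coriolis force):
V_g = (1/(fρ)) |∂P/∂n| = 4.69×10⁻³ / (1.30×10⁻⁴ × 1.21) = 29.8 m/s
Converting: 29.8 m/s × 1.944 = 58 knots

58 knots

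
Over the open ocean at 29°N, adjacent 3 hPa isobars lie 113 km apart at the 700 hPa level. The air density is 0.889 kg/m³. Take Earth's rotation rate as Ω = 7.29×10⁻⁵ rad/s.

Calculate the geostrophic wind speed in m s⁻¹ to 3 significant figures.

42.2 m s⁻¹

Coriolis parameter at 29°N:
f = 2Ω sin φ = 2 × 7.29×10⁻⁵ × sin 29° = 7.07×10⁻⁵ s⁻¹
Pressure gradient: |∂P/∂n| = 300 Pa / 113000 m = 2.65×10⁻³ Pa/m
Geostrophic balance (pressure-gradient force = Coriolis force):
V_g = (1/(fρ)) |∂P/∂n| = 2.65×10⁻³ / (7.07×10⁻⁵ × 0.889) = 42.2 m/s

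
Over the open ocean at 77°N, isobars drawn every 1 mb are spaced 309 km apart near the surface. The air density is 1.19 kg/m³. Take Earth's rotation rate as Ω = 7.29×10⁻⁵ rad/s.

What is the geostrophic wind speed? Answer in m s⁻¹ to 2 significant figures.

1.9 m s⁻¹

Coriolis parameter at 77°N:
f = 2Ω sin φ = 2 × 7.29×10⁻⁵ × sin 77° = 1.42×10⁻⁴ s⁻¹
Pressure gradient: |∂P/∂n| = 100 Pa / 309000 m = 3.24×10⁻⁴ Pa/m
Geostrophic balance (pressure-gradient force = Coriolis force):
V_g = (1/(fρ)) |∂P/∂n| = 3.24×10⁻⁴ / (1.42×10⁻⁴ × 1.19) = 1.91 m/s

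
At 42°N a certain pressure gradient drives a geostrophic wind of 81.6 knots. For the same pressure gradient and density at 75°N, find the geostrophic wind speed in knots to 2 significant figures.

With the same pressure gradient and density, V_g ∝ 1/f ∝ 1/sin φ.
V₂ = V₁ · sin φ₁ / sin φ₂ = 81.6 × sin 42° / sin 75°
V₂ = 81.6 × 0.6691/0.9659 = 57 knots

57 knots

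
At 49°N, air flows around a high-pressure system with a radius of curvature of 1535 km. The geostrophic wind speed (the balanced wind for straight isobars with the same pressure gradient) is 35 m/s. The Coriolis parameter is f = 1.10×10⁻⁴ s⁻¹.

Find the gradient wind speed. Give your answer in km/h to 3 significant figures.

Around a high, pressure-gradient force acts outward with centrifugal, so Coriolis balances both:
fV = (1/ρ)|∂P/∂n| + V²/R  →  V² − fR·V + fR·V_g = 0
With fR = 1.10×10⁻⁴ × 1535×10³ m = 169 m/s:
V = [fR − √((fR)² − 4 fR V_g)]/2 = [169 − √(169² − 4×169×35)]/2 = 49.5 m/s
Supergeostrophic (V > V_g = 35 m/s), as expected around a high.
Converting: 49.5 m/s × 3.6 = 178 km/h

178 km/h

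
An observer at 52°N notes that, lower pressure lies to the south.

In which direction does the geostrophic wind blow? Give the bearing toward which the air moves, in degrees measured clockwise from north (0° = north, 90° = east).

270°

The pressure-gradient force points toward the south (bearing 180°).
Geostrophic balance: in the Northern Hemisphere the Coriolis force deflects motion to the right, so the geostrophic wind blows 90° to the right of the pressure-gradient force (low pressure on the left).
Rotating 180° by 90° clockwise gives 270° — the wind blows toward the west.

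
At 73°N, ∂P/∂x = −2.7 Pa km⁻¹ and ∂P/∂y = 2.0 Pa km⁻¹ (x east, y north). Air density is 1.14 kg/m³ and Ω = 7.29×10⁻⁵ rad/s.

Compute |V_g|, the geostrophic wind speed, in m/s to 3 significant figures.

21.1 m/s

Coriolis parameter at 73°N:
f = 2Ω sin φ = 2 × 7.29×10⁻⁵ × sin 73° = 1.39×10⁻⁴ s⁻¹
Component geostrophic relations (x east, y north):
u_g = −(1/(fρ)) ∂P/∂y,  v_g = (1/(fρ)) ∂P/∂x
u_g = −(2.0×10⁻³)/(1.39×10⁻⁴ × 1.14) = −12.6 m/s;  v_g = (−2.7×10⁻³)/(1.39×10⁻⁴ × 1.14) = −17.0 m/s
|V_g| = √(u_g² + v_g²) = 21.1 m/s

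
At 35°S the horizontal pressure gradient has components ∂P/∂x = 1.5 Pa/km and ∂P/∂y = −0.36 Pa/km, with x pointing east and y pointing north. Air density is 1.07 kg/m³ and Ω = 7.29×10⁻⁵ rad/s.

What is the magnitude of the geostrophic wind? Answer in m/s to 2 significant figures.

17 m/s

Coriolis parameter at 35°S:
f = 2Ω sin φ = 2 × 7.29×10⁻⁵ × sin 35° = 8.36×10⁻⁵ s⁻¹
In the Southern Hemisphere f is negative: f = −8.36×10⁻⁵ s⁻¹.
Component geostrophic relations (x east, y north):
u_g = −(1/(fρ)) ∂P/∂y,  v_g = (1/(fρ)) ∂P/∂x
u_g = −(−0.36×10⁻³)/(−8.36×10⁻⁵ × 1.07) = −4.02 m/s;  v_g = (1.5×10⁻³)/(−8.36×10⁻⁵ × 1.07) = −16.8 m/s
|V_g| = √(u_g² + v_g²) = 17.2 m/s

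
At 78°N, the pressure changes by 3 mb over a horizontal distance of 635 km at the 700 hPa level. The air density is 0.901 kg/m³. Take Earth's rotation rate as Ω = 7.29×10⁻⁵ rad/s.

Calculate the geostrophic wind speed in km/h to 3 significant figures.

13.2 km/h

Coriolis parameter at 78°N:
f = 2Ω sin φ = 2 × 7.29×10⁻⁵ × sin 78° = 1.43×10⁻⁴ s⁻¹
Pressure gradient: |∂P/∂n| = 300 Pa / 635000 m = 4.72×10⁻⁴ Pa/m
Geostrophic balance (pressure-gradient force = Coriolis force):
V_g = (1/(fρ)) |∂P/∂n| = 4.72×10⁻⁴ / (1.43×10⁻⁴ × 0.901) = 3.68 m/s
Converting: 3.68 m/s × 3.6 = 13.2 km/h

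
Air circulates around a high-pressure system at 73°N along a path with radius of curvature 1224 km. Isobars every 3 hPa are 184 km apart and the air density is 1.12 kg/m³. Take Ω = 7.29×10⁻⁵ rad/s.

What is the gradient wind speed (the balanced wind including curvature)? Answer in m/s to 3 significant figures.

11.2 m/s

Coriolis parameter at 73°N:
f = 2Ω sin φ = 2 × 7.29×10⁻⁵ × sin 73° = 1.39×10⁻⁴ s⁻¹
Pressure gradient: |∂P/∂n| = 300 Pa / 184000 m = 1.63×10⁻³ Pa/m
Geostrophic speed: V_g = |∂P/∂n|/(fρ) = 1.63×10⁻³/(1.39×10⁻⁴ × 1.12) = 10.4 m/s
Around a high, pressure-gradient force acts outward with centrifugal, so Coriolis balances both:
fV = (1/ρ)|∂P/∂n| + V²/R  →  V² − fR·V + fR·V_g = 0
With fR = 1.39×10⁻⁴ × 1224×10³ m = 171 m/s:
V = [fR − √((fR)² − 4 fR V_g)]/2 = [171 − √(171² − 4×171×10.4)]/2 = 11.2 m/s
Supergeostrophic (V > V_g = 10.4 m/s), as expected around a high.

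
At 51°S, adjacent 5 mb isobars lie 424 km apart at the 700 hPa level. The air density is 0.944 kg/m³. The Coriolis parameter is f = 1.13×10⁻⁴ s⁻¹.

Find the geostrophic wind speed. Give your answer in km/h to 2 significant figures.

40 km/h

Pressure gradient: |∂P/∂n| = 500 Pa / 424000 m = 1.18×10⁻³ Pa/m
Geostrophic balance (pressure-gradient force = Coriolis force):
V_g = (1/(fρ)) |∂P/∂n| = 1.18×10⁻³ / (1.13×10⁻⁴ × 0.944) = 11.1 m/s
Converting: 11.1 m/s × 3.6 = 40 km/h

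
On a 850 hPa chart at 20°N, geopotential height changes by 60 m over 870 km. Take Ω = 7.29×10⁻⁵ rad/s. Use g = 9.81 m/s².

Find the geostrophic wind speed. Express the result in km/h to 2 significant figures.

49 km/h

Coriolis parameter at 20°N:
f = 2Ω sin φ = 2 × 7.29×10⁻⁵ × sin 20° = 4.99×10⁻⁵ s⁻¹
Height gradient: |∂Z/∂n| = 60 m / 870000 m = 6.90×10⁻⁵
On a pressure surface, geostrophic balance gives V_g = (g/f)|∂Z/∂n|:
V_g = 9.81 × 6.90×10⁻⁵ / 4.99×10⁻⁵ = 13.6 m/s
Converting: 13.6 m/s × 3.6 = 49 km/h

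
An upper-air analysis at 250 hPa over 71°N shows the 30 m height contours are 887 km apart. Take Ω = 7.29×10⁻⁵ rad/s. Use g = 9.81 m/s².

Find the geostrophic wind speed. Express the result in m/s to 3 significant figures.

Coriolis parameter at 71°N:
f = 2Ω sin φ = 2 × 7.29×10⁻⁵ × sin 71° = 1.38×10⁻⁴ s⁻¹
Height gradient: |∂Z/∂n| = 30 m / 887000 m = 3.38×10⁻⁵
On a pressure surface, geostrophic balance gives V_g = (g/f)|∂Z/∂n|:
V_g = 9.81 × 3.38×10⁻⁵ / 1.38×10⁻⁴ = 2.41 m/s

2.41 m/s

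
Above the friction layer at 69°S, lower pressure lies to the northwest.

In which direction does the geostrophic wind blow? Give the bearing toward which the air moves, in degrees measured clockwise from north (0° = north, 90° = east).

225°

The pressure-gradient force points toward the northwest (bearing 315°).
Geostrophic balance: in the Southern Hemisphere the Coriolis force deflects motion to the left, so the geostrophic wind blows 90° to the left of the pressure-gradient force (low pressure on the right).
Rotating 315° by 90° counterclockwise gives 225° — the wind blows toward the southwest.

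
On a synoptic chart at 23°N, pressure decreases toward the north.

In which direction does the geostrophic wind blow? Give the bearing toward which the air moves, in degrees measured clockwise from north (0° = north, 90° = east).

The pressure-gradient force points toward the north (bearing 000°).
Geostrophic balance: in the Northern Hemisphere the Coriolis force deflects motion to the right, so the geostrophic wind blows 90° to the right of the pressure-gradient force (low pressure on the left).
Rotating 000° by 90° clockwise gives 090° — the wind blows toward the east.

090°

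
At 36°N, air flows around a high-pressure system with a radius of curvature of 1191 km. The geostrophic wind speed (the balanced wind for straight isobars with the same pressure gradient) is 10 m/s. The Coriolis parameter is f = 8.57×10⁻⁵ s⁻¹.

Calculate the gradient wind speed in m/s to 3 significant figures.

11.2 m/s

Around a high, pressure-gradient force acts outward with centrifugal, so Coriolis balances both:
fV = (1/ρ)|∂P/∂n| + V²/R  →  V² − fR·V + fR·V_g = 0
With fR = 8.57×10⁻⁵ × 1191×10³ m = 102 m/s:
V = [fR − √((fR)² − 4 fR V_g)]/2 = [102 − √(102² − 4×102×10)]/2 = 11.2 m/s
Supergeostrophic (V > V_g = 10 m/s), as expected around a high.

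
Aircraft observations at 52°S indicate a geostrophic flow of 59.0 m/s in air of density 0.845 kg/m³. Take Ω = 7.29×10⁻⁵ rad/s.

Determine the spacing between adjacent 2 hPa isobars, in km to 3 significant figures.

Coriolis parameter at 52°S:
f = 2Ω sin φ = 2 × 7.29×10⁻⁵ × sin 52° = 1.15×10⁻⁴ s⁻¹
Geostrophic balance rearranged: |∂P/∂n| = f ρ V_g
|∂P/∂n| = 1.15×10⁻⁴ × 0.845 × 59.0 = 5.73×10⁻³ Pa/m
Isobar spacing: Δn = ΔP/|∂P/∂n| = 200 Pa / 5.73×10⁻³ Pa/m = 34917 m ≈ 34.9 km

34.9 km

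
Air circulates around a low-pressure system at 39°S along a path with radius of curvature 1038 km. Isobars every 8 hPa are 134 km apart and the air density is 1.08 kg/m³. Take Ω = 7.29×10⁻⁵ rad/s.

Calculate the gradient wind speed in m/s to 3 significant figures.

Coriolis parameter at 39°S:
f = 2Ω sin φ = 2 × 7.29×10⁻⁵ × sin 39° = 9.18×10⁻⁵ s⁻¹
Pressure gradient: |∂P/∂n| = 800 Pa / 134000 m = 5.97×10⁻³ Pa/m
Geostrophic speed: V_g = |∂P/∂n|/(fρ) = 5.97×10⁻³/(9.18×10⁻⁵ × 1.08) = 60.2 m/s
Around a low, centrifugal force acts outward with Coriolis, so pressure-gradient force balances both:
(1/ρ)|∂P/∂n| = fV + V²/R  →  V² + fR·V − fR·V_g = 0
With fR = 9.18×10⁻⁵ × 1038×10³ m = 95.2 m/s:
V = [−fR + √((fR)² + 4 fR V_g)]/2 = [−95.2 + √(95.2² + 4×95.2×60.2)]/2 = 41.9 m/s
Subgeostrophic (V < V_g = 60.2 m/s), as expected around a low.

41.9 m/s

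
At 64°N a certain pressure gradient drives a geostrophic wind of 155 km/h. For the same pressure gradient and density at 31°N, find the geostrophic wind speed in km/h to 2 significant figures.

With the same pressure gradient and density, V_g ∝ 1/f ∝ 1/sin φ.
V₂ = V₁ · sin φ₁ / sin φ₂ = 155 × sin 64° / sin 31°
V₂ = 155 × 0.8988/0.5150 = 270 km/h

270 km/h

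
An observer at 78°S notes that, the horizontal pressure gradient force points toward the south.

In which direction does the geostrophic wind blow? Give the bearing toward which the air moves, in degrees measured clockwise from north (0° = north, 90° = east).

090°

The pressure-gradient force points toward the south (bearing 180°).
Geostrophic balance: in the Southern Hemisphere the Coriolis force deflects motion to the left, so the geostrophic wind blows 90° to the left of the pressure-gradient force (low pressure on the right).
Rotating 180° by 90° counterclockwise gives 090° — the wind blows toward the east.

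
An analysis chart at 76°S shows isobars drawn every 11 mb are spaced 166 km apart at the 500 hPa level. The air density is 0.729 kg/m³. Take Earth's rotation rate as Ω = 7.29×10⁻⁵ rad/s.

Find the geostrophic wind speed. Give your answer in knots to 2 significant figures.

Coriolis parameter at 76°S:
f = 2Ω sin φ = 2 × 7.29×10⁻⁵ × sin 76° = 1.41×10⁻⁴ s⁻¹
Pressure gradient: |∂P/∂n| = 1100 Pa / 166000 m = 6.63×10⁻³ Pa/m
Geostrophic balance (pressure-gradient force = Coriolis force):
V_g = (1/(fρ)) |∂P/∂n| = 6.63×10⁻³ / (1.41×10⁻⁴ × 0.729) = 64.3 m/s
Converting: 64.3 m/s × 1.944 = 120 knots

120 knots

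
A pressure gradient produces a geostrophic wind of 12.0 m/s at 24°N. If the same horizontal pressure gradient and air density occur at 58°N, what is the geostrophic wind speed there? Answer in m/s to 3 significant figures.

5.76 m/s

With the same pressure gradient and density, V_g ∝ 1/f ∝ 1/sin φ.
V₂ = V₁ · sin φ₁ / sin φ₂ = 12.0 × sin 24° / sin 58°
V₂ = 12.0 × 0.4067/0.8480 = 5.76 m/s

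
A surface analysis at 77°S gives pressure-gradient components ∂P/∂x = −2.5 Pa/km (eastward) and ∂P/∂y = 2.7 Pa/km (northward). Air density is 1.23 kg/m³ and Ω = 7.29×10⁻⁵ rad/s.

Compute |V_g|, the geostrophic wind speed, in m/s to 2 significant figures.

21 m/s

Coriolis parameter at 77°S:
f = 2Ω sin φ = 2 × 7.29×10⁻⁵ × sin 77° = 1.42×10⁻⁴ s⁻¹
In the Southern Hemisphere f is negative: f = −1.42×10⁻⁴ s⁻¹.
Component geostrophic relations (x east, y north):
u_g = −(1/(fρ)) ∂P/∂y,  v_g = (1/(fρ)) ∂P/∂x
u_g = −(2.7×10⁻³)/(−1.42×10⁻⁴ × 1.23) = 15.5 m/s;  v_g = (−2.5×10⁻³)/(−1.42×10⁻⁴ × 1.23) = 14.3 m/s
|V_g| = √(u_g² + v_g²) = 21.1 m/s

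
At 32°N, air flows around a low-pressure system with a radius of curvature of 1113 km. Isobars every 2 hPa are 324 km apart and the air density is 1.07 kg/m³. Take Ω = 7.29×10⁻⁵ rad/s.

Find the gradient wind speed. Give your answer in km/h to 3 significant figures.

24.9 km/h

Coriolis parameter at 32°N:
f = 2Ω sin φ = 2 × 7.29×10⁻⁵ × sin 32° = 7.73×10⁻⁵ s⁻¹
Pressure gradient: |∂P/∂n| = 200 Pa / 324000 m = 6.17×10⁻⁴ Pa/m
Geostrophic speed: V_g = |∂P/∂n|/(fρ) = 6.17×10⁻⁴/(7.73×10⁻⁵ × 1.07) = 7.47 m/s
Around a low, centrifugal force acts outward with Coriolis, so pressure-gradient force balances both:
(1/ρ)|∂P/∂n| = fV + V²/R  →  V² + fR·V − fR·V_g = 0
With fR = 7.73×10⁻⁵ × 1113×10³ m = 86.0 m/s:
V = [−fR + √((fR)² + 4 fR V_g)]/2 = [−86.0 + √(86.0² + 4×86.0×7.47)]/2 = 6.91 m/s
Subgeostrophic (V < V_g = 7.47 m/s), as expected around a low.
Converting: 6.91 m/s × 3.6 = 24.9 km/h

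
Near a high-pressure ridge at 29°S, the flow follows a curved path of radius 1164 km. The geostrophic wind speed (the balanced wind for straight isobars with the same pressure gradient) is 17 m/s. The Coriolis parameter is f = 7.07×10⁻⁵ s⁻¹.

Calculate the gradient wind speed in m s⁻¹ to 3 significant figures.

Around a high, pressure-gradient force acts outward with centrifugal, so Coriolis balances both:
fV = (1/ρ)|∂P/∂n| + V²/R  →  V² − fR·V + fR·V_g = 0
With fR = 7.07×10⁻⁵ × 1164×10³ m = 82.3 m/s:
V = [fR − √((fR)² − 4 fR V_g)]/2 = [82.3 − √(82.3² − 4×82.3×17)]/2 = 24 m/s
Supergeostrophic (V > V_g = 17 m/s), as expected around a high.

24.0 m s⁻¹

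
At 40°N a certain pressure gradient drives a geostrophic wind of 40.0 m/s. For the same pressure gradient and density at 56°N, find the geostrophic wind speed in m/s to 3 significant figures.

With the same pressure gradient and density, V_g ∝ 1/f ∝ 1/sin φ.
V₂ = V₁ · sin φ₁ / sin φ₂ = 40.0 × sin 40° / sin 56°
V₂ = 40.0 × 0.6428/0.8290 = 31.0 m/s

31.0 m/s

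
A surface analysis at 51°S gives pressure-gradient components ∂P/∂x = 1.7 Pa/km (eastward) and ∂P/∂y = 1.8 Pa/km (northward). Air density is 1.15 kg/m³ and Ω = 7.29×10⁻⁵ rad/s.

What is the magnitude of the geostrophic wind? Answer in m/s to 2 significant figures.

19 m/s

Coriolis parameter at 51°S:
f = 2Ω sin φ = 2 × 7.29×10⁻⁵ × sin 51° = 1.13×10⁻⁴ s⁻¹
In the Southern Hemisphere f is negative: f = −1.13×10⁻⁴ s⁻¹.
Component geostrophic relations (x east, y north):
u_g = −(1/(fρ)) ∂P/∂y,  v_g = (1/(fρ)) ∂P/∂x
u_g = −(1.8×10⁻³)/(−1.13×10⁻⁴ × 1.15) = 13.8 m/s;  v_g = (1.7×10⁻³)/(−1.13×10⁻⁴ × 1.15) = −13.0 m/s
|V_g| = √(u_g² + v_g²) = 19.0 m/s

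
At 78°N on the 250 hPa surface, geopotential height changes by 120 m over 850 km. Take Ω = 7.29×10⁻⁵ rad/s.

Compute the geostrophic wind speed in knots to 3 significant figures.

Coriolis parameter at 78°N:
f = 2Ω sin φ = 2 × 7.29×10⁻⁵ × sin 78° = 1.43×10⁻⁴ s⁻¹
Height gradient: |∂Z/∂n| = 120 m / 850000 m = 1.41×10⁻⁴
On a pressure surface, geostrophic balance gives V_g = (g/f)|∂Z/∂n|:
V_g = 9.81 × 1.41×10⁻⁴ / 1.43×10⁻⁴ = 9.71 m/s
Converting: 9.71 m/s × 1.944 = 18.9 knots

18.9 knots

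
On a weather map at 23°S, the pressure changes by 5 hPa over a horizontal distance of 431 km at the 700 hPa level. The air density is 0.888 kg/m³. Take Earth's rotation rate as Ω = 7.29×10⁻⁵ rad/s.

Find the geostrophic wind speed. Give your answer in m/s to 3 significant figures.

Coriolis parameter at 23°S:
f = 2Ω sin φ = 2 × 7.29×10⁻⁵ × sin 23° = 5.70×10⁻⁵ s⁻¹
Pressure gradient: |∂P/∂n| = 500 Pa / 431000 m = 1.16×10⁻³ Pa/m
Geostrophic balance (pressure-gradient force = Coriolis force):
V_g = (1/(fρ)) |∂P/∂n| = 1.16×10⁻³ / (5.70×10⁻⁵ × 0.888) = 22.9 m/s

22.9 m/s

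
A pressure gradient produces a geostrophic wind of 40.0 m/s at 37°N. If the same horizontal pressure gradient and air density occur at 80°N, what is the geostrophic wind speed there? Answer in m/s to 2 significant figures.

With the same pressure gradient and density, V_g ∝ 1/f ∝ 1/sin φ.
V₂ = V₁ · sin φ₁ / sin φ₂ = 40.0 × sin 37° / sin 80°
V₂ = 40.0 × 0.6018/0.9848 = 24 m/s

24 m/s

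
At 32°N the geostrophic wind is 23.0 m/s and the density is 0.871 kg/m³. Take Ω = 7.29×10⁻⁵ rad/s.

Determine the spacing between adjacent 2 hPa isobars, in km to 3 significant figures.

129 km

Coriolis parameter at 32°N:
f = 2Ω sin φ = 2 × 7.29×10⁻⁵ × sin 32° = 7.73×10⁻⁵ s⁻¹
Geostrophic balance rearranged: |∂P/∂n| = f ρ V_g
|∂P/∂n| = 7.73×10⁻⁵ × 0.871 × 23.0 = 1.55×10⁻³ Pa/m
Isobar spacing: Δn = ΔP/|∂P/∂n| = 200 Pa / 1.55×10⁻³ Pa/m = 129216 m ≈ 129 km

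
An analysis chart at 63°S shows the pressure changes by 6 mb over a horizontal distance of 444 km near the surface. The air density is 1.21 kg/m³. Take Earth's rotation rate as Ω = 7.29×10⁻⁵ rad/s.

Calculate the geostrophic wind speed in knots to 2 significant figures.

Coriolis parameter at 63°S:
f = 2Ω sin φ = 2 × 7.29×10⁻⁵ × sin 63° = 1.30×10⁻⁴ s⁻¹
Pressure gradient: |∂P/∂n| = 600 Pa / 444000 m = 1.35×10⁻³ Pa/m
Geostrophic balance (pressure-gradient force = Coriolis force):
V_g = (1/(fρ)) |∂P/∂n| = 1.35×10⁻³ / (1.30×10⁻⁴ × 1.21) = 8.60 m/s
Converting: 8.60 m/s × 1.944 = 17 knots

17 knots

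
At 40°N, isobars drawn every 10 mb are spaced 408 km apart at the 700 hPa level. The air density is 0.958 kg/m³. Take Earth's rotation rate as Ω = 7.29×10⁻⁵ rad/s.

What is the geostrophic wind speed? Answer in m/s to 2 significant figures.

27 m/s

Coriolis parameter at 40°N:
f = 2Ω sin φ = 2 × 7.29×10⁻⁵ × sin 40° = 9.37×10⁻⁵ s⁻¹
Pressure gradient: |∂P/∂n| = 1000 Pa / 408000 m = 2.45×10⁻³ Pa/m
Geostrophic balance (pressure-gradient force = Coriolis force):
V_g = (1/(fρ)) |∂P/∂n| = 2.45×10⁻³ / (9.37×10⁻⁵ × 0.958) = 27.3 m/s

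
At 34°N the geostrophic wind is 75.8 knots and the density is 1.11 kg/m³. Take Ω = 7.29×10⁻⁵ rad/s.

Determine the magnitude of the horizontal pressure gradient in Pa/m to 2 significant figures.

3.5×10⁻³ Pa/m

Coriolis parameter at 34°N:
f = 2Ω sin φ = 2 × 7.29×10⁻⁵ × sin 34° = 8.15×10⁻⁵ s⁻¹
Wind speed in SI: 75.8 knots = 39.0 m/s
Geostrophic balance rearranged: |∂P/∂n| = f ρ V_g
|∂P/∂n| = 8.15×10⁻⁵ × 1.11 × 39.0 = 3.53×10⁻³ Pa/m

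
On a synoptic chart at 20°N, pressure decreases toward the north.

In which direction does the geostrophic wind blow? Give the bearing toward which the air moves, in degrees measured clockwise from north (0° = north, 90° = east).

The pressure-gradient force points toward the north (bearing 000°).
Geostrophic balance: in the Northern Hemisphere the Coriolis force deflects motion to the right, so the geostrophic wind blows 90° to the right of the pressure-gradient force (low pressure on the left).
Rotating 000° by 90° clockwise gives 090° — the wind blows toward the east.

090°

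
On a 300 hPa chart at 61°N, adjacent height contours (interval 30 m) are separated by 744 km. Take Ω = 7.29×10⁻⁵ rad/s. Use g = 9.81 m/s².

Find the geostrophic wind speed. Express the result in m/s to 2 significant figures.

3.1 m/s

Coriolis parameter at 61°N:
f = 2Ω sin φ = 2 × 7.29×10⁻⁵ × sin 61° = 1.28×10⁻⁴ s⁻¹
Height gradient: |∂Z/∂n| = 30 m / 744000 m = 4.03×10⁻⁵
On a pressure surface, geostrophic balance gives V_g = (g/f)|∂Z/∂n|:
V_g = 9.81 × 4.03×10⁻⁵ / 1.28×10⁻⁴ = 3.10 m/s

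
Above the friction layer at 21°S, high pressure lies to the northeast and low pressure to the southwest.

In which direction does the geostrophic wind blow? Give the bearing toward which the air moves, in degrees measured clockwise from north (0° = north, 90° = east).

135°

The pressure-gradient force points toward the southwest (bearing 225°).
Geostrophic balance: in the Southern Hemisphere the Coriolis force deflects motion to the left, so the geostrophic wind blows 90° to the left of the pressure-gradient force (low pressure on the right).
Rotating 225° by 90° counterclockwise gives 135° — the wind blows toward the southeast.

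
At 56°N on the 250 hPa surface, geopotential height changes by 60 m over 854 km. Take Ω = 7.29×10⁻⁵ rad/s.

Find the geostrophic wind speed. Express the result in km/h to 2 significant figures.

Coriolis parameter at 56°N:
f = 2Ω sin φ = 2 × 7.29×10⁻⁵ × sin 56° = 1.21×10⁻⁴ s⁻¹
Height gradient: |∂Z/∂n| = 60 m / 854000 m = 7.03×10⁻⁵
On a pressure surface, geostrophic balance gives V_g = (g/f)|∂Z/∂n|:
V_g = 9.81 × 7.03×10⁻⁵ / 1.21×10⁻⁴ = 5.70 m/s
Converting: 5.70 m/s × 3.6 = 21 km/h

21 km/h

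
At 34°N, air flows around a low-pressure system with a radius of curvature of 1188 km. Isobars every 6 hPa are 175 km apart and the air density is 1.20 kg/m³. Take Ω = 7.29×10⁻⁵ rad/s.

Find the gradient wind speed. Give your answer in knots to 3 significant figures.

53.1 knots

Coriolis parameter at 34°N:
f = 2Ω sin φ = 2 × 7.29×10⁻⁵ × sin 34° = 8.15×10⁻⁵ s⁻¹
Pressure gradient: |∂P/∂n| = 600 Pa / 175000 m = 3.43×10⁻³ Pa/m
Geostrophic speed: V_g = |∂P/∂n|/(fρ) = 3.43×10⁻³/(8.15×10⁻⁵ × 1.20) = 35.0 m/s
Around a low, centrifugal force acts outward with Coriolis, so pressure-gradient force balances both:
(1/ρ)|∂P/∂n| = fV + V²/R  →  V² + fR·V − fR·V_g = 0
With fR = 8.15×10⁻⁵ × 1188×10³ m = 96.9 m/s:
V = [−fR + √((fR)² + 4 fR V_g)]/2 = [−96.9 + √(96.9² + 4×96.9×35)]/2 = 27.3 m/s
Subgeostrophic (V < V_g = 35 m/s), as expected around a low.
Converting: 27.3 m/s × 1.944 = 53.1 knots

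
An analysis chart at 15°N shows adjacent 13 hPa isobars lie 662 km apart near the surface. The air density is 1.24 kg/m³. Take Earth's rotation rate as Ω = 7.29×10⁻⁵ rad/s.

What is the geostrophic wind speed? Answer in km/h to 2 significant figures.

Coriolis parameter at 15°N:
f = 2Ω sin φ = 2 × 7.29×10⁻⁵ × sin 15° = 3.77×10⁻⁵ s⁻¹
Pressure gradient: |∂P/∂n| = 1300 Pa / 662000 m = 1.96×10⁻³ Pa/m
Geostrophic balance (pressure-gradient force = Coriolis force):
V_g = (1/(fρ)) |∂P/∂n| = 1.96×10⁻³ / (3.77×10⁻⁵ × 1.24) = 42.0 m/s
Converting: 42.0 m/s × 3.6 = 150 km/h

150 km/h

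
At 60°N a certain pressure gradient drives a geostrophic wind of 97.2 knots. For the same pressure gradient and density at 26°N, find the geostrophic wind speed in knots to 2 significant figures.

With the same pressure gradient and density, V_g ∝ 1/f ∝ 1/sin φ.
V₂ = V₁ · sin φ₁ / sin φ₂ = 97.2 × sin 60° / sin 26°
V₂ = 97.2 × 0.8660/0.4384 = 190 knots

190 knots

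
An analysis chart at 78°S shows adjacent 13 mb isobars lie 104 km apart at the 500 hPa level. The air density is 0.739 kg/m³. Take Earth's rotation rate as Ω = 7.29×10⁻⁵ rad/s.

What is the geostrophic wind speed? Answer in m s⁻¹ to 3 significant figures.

119 m s⁻¹

Coriolis parameter at 78°S:
f = 2Ω sin φ = 2 × 7.29×10⁻⁵ × sin 78° = 1.43×10⁻⁴ s⁻¹
Pressure gradient: |∂P/∂n| = 1300 Pa / 104000 m = 1.25×10⁻² Pa/m
Geostrophic balance (pressure-gradient force = Coriolis force):
V_g = (1/(fρ)) |∂P/∂n| = 1.25×10⁻² / (1.43×10⁻⁴ × 0.739) = 119 m/s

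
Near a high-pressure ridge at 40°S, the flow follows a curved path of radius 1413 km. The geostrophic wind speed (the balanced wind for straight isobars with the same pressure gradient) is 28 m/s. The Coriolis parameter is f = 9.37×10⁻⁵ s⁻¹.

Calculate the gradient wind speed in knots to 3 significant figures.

78.2 knots

Around a high, pressure-gradient force acts outward with centrifugal, so Coriolis balances both:
fV = (1/ρ)|∂P/∂n| + V²/R  →  V² − fR·V + fR·V_g = 0
With fR = 9.37×10⁻⁵ × 1413×10³ m = 132 m/s:
V = [fR − √((fR)² − 4 fR V_g)]/2 = [132 − √(132² − 4×132×28)]/2 = 40.2 m/s
Supergeostrophic (V > V_g = 28 m/s), as expected around a high.
Converting: 40.2 m/s × 1.944 = 78.2 knots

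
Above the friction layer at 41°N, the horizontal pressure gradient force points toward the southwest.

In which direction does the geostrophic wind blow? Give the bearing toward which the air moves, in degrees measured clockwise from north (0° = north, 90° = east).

315°

The pressure-gradient force points toward the southwest (bearing 225°).
Geostrophic balance: in the Northern Hemisphere the Coriolis force deflects motion to the right, so the geostrophic wind blows 90° to the right of the pressure-gradient force (low pressure on the left).
Rotating 225° by 90° clockwise gives 315° — the wind blows toward the northwest.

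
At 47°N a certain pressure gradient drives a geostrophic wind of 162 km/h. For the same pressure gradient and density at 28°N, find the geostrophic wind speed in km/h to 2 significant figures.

With the same pressure gradient and density, V_g ∝ 1/f ∝ 1/sin φ.
V₂ = V₁ · sin φ₁ / sin φ₂ = 162 × sin 47° / sin 28°
V₂ = 162 × 0.7314/0.4695 = 250 km/h

250 km/h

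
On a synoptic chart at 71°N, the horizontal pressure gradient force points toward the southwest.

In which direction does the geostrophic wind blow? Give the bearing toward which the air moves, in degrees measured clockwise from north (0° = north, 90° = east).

The pressure-gradient force points toward the southwest (bearing 225°).
Geostrophic balance: in the Northern Hemisphere the Coriolis force deflects motion to the right, so the geostrophic wind blows 90° to the right of the pressure-gradient force (low pressure on the left).
Rotating 225° by 90° clockwise gives 315° — the wind blows toward the northwest.

315°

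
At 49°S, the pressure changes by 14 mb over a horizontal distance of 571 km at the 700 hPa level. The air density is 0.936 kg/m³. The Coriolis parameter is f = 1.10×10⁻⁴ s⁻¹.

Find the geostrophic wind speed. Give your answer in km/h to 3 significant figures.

85.7 km/h

Pressure gradient: |∂P/∂n| = 1400 Pa / 571000 m = 2.45×10⁻³ Pa/m
Geostrophic balance (pressure-gradient force = Coriolis force):
V_g = (1/(fρ)) |∂P/∂n| = 2.45×10⁻³ / (1.10×10⁻⁴ × 0.936) = 23.8 m/s
Converting: 23.8 m/s × 3.6 = 85.7 km/h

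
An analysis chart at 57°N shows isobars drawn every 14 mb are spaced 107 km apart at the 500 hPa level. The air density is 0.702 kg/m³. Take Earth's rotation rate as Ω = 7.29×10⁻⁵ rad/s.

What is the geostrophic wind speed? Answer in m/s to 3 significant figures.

Coriolis parameter at 57°N:
f = 2Ω sin φ = 2 × 7.29×10⁻⁵ × sin 57° = 1.22×10⁻⁴ s⁻¹
Pressure gradient: |∂P/∂n| = 1400 Pa / 107000 m = 1.31×10⁻² Pa/m
Geostrophic balance (pressure-gradient force = Coriolis force):
V_g = (1/(fρ)) |∂P/∂n| = 1.31×10⁻² / (1.22×10⁻⁴ × 0.702) = 152 m/s

152 m/s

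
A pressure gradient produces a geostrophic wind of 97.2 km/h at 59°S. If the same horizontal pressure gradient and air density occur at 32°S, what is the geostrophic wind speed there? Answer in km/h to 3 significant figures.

With the same pressure gradient and density, V_g ∝ 1/f ∝ 1/sin φ.
V₂ = V₁ · sin φ₁ / sin φ₂ = 97.2 × sin 59° / sin 32°
V₂ = 97.2 × 0.8572/0.5299 = 157 km/h

157 km/h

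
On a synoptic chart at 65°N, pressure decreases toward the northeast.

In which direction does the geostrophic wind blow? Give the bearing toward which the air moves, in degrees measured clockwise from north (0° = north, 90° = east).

135°

The pressure-gradient force points toward the northeast (bearing 045°).
Geostrophic balance: in the Northern Hemisphere the Coriolis force deflects motion to the right, so the geostrophic wind blows 90° to the right of the pressure-gradient force (low pressure on the left).
Rotating 045° by 90° clockwise gives 135° — the wind blows toward the southeast.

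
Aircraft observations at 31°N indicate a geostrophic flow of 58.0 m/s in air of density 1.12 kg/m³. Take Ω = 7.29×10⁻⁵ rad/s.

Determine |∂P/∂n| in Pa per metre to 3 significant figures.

4.88×10⁻³ Pa/m

Coriolis parameter at 31°N:
f = 2Ω sin φ = 2 × 7.29×10⁻⁵ × sin 31° = 7.51×10⁻⁵ s⁻¹
Geostrophic balance rearranged: |∂P/∂n| = f ρ V_g
|∂P/∂n| = 7.51×10⁻⁵ × 1.12 × 58.0 = 4.88×10⁻³ Pa/m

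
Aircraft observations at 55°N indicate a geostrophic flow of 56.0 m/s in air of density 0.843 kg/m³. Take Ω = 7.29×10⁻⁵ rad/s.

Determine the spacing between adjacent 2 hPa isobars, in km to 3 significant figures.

35.5 km

Coriolis parameter at 55°N:
f = 2Ω sin φ = 2 × 7.29×10⁻⁵ × sin 55° = 1.19×10⁻⁴ s⁻¹
Geostrophic balance rearranged: |∂P/∂n| = f ρ V_g
|∂P/∂n| = 1.19×10⁻⁴ × 0.843 × 56.0 = 5.64×10⁻³ Pa/m
Isobar spacing: Δn = ΔP/|∂P/∂n| = 200 Pa / 5.64×10⁻³ Pa/m = 35473 m ≈ 35.5 km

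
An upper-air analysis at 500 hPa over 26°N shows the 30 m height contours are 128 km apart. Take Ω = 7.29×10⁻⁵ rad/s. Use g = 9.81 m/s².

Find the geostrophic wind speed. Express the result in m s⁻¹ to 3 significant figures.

Coriolis parameter at 26°N:
f = 2Ω sin φ = 2 × 7.29×10⁻⁵ × sin 26° = 6.39×10⁻⁵ s⁻¹
Height gradient: |∂Z/∂n| = 30 m / 128000 m = 2.34×10⁻⁴
On a pressure surface, geostrophic balance gives V_g = (g/f)|∂Z/∂n|:
V_g = 9.81 × 2.34×10⁻⁴ / 6.39×10⁻⁵ = 36.0 m/s

36.0 m s⁻¹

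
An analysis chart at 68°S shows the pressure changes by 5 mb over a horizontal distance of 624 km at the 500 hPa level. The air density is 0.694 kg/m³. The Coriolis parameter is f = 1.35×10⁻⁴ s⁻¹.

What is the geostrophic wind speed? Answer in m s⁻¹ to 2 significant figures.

8.6 m s⁻¹

Pressure gradient: |∂P/∂n| = 500 Pa / 624000 m = 8.01×10⁻⁴ Pa/m
Geostrophic balance (pressure-gradient force = Coriolis force):
V_g = (1/(fρ)) |∂P/∂n| = 8.01×10⁻⁴ / (1.35×10⁻⁴ × 0.694) = 8.55 m/s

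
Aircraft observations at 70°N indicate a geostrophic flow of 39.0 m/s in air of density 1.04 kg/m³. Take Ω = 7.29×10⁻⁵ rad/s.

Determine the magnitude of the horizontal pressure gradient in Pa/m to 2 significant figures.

Coriolis parameter at 70°N:
f = 2Ω sin φ = 2 × 7.29×10⁻⁵ × sin 70° = 1.37×10⁻⁴ s⁻¹
Geostrophic balance rearranged: |∂P/∂n| = f ρ V_g
|∂P/∂n| = 1.37×10⁻⁴ × 1.04 × 39.0 = 5.56×10⁻³ Pa/m

5.6×10⁻³ Pa/m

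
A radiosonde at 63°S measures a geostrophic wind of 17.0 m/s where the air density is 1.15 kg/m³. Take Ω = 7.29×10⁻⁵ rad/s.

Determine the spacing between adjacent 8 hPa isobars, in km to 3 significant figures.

315 km

Coriolis parameter at 63°S:
f = 2Ω sin φ = 2 × 7.29×10⁻⁵ × sin 63° = 1.30×10⁻⁴ s⁻¹
Geostrophic balance rearranged: |∂P/∂n| = f ρ V_g
|∂P/∂n| = 1.30×10⁻⁴ × 1.15 × 17.0 = 2.54×10⁻³ Pa/m
Isobar spacing: Δn = ΔP/|∂P/∂n| = 800 Pa / 2.54×10⁻³ Pa/m = 314996 m ≈ 315 km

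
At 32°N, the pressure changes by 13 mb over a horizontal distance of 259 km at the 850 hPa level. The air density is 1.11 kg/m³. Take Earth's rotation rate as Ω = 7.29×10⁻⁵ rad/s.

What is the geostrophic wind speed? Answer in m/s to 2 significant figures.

Coriolis parameter at 32°N:
f = 2Ω sin φ = 2 × 7.29×10⁻⁵ × sin 32° = 7.73×10⁻⁵ s⁻¹
Pressure gradient: |∂P/∂n| = 1300 Pa / 259000 m = 5.02×10⁻³ Pa/m
Geostrophic balance (pressure-gradient force = Coriolis force):
V_g = (1/(fρ)) |∂P/∂n| = 5.02×10⁻³ / (7.73×10⁻⁵ × 1.11) = 58.5 m/s

59 m/s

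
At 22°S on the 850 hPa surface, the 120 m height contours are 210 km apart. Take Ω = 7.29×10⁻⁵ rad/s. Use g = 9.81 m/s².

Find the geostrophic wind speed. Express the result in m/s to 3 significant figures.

103 m/s

Coriolis parameter at 22°S:
f = 2Ω sin φ = 2 × 7.29×10⁻⁵ × sin 22° = 5.46×10⁻⁵ s⁻¹
Height gradient: |∂Z/∂n| = 120 m / 210000 m = 5.71×10⁻⁴
On a pressure surface, geostrophic balance gives V_g = (g/f)|∂Z/∂n|:
V_g = 9.81 × 5.71×10⁻⁴ / 5.46×10⁻⁵ = 103 m/s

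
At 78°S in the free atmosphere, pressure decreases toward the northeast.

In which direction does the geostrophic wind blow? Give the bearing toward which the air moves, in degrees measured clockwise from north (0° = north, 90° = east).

315°

The pressure-gradient force points toward the northeast (bearing 045°).
Geostrophic balance: in the Southern Hemisphere the Coriolis force deflects motion to the left, so the geostrophic wind blows 90° to the left of the pressure-gradient force (low pressure on the right).
Rotating 045° by 90° counterclockwise gives 315° — the wind blows toward the northwest.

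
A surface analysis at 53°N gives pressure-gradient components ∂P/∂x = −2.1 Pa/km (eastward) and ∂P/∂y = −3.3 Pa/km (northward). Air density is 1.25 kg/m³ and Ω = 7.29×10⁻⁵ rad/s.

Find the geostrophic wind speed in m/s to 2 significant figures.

Coriolis parameter at 53°N:
f = 2Ω sin φ = 2 × 7.29×10⁻⁵ × sin 53° = 1.16×10⁻⁴ s⁻¹
Component geostrophic relations (x east, y north):
u_g = −(1/(fρ)) ∂P/∂y,  v_g = (1/(fρ)) ∂P/∂x
u_g = −(−3.3×10⁻³)/(1.16×10⁻⁴ × 1.25) = 22.7 m/s;  v_g = (−2.1×10⁻³)/(1.16×10⁻⁴ × 1.25) = −14.4 m/s
|V_g| = √(u_g² + v_g²) = 26.9 m/s

27 m/s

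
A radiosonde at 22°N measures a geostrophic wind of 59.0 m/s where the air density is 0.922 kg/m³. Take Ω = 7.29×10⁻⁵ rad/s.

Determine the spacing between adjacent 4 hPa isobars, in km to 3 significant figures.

135 km

Coriolis parameter at 22°N:
f = 2Ω sin φ = 2 × 7.29×10⁻⁵ × sin 22° = 5.46×10⁻⁵ s⁻¹
Geostrophic balance rearranged: |∂P/∂n| = f ρ V_g
|∂P/∂n| = 5.46×10⁻⁵ × 0.922 × 59.0 = 2.97×10⁻³ Pa/m
Isobar spacing: Δn = ΔP/|∂P/∂n| = 400 Pa / 2.97×10⁻³ Pa/m = 134631 m ≈ 135 km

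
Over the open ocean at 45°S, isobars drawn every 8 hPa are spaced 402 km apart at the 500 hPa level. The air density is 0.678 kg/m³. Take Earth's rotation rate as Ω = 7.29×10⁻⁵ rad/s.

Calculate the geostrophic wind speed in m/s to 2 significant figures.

Coriolis parameter at 45°S:
f = 2Ω sin φ = 2 × 7.29×10⁻⁵ × sin 45° = 1.03×10⁻⁴ s⁻¹
Pressure gradient: |∂P/∂n| = 800 Pa / 402000 m = 1.99×10⁻³ Pa/m
Geostrophic balance (pressure-gradient force = Coriolis force):
V_g = (1/(fρ)) |∂P/∂n| = 1.99×10⁻³ / (1.03×10⁻⁴ × 0.678) = 28.5 m/s

28 m/s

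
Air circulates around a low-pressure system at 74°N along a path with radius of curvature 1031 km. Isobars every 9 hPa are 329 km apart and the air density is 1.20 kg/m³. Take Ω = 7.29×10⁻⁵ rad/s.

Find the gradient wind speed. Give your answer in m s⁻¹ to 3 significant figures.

14.8 m s⁻¹

Coriolis parameter at 74°N:
f = 2Ω sin φ = 2 × 7.29×10⁻⁵ × sin 74° = 1.40×10⁻⁴ s⁻¹
Pressure gradient: |∂P/∂n| = 900 Pa / 329000 m = 2.74×10⁻³ Pa/m
Geostrophic speed: V_g = |∂P/∂n|/(fρ) = 2.74×10⁻³/(1.40×10⁻⁴ × 1.20) = 16.3 m/s
Around a low, centrifugal force acts outward with Coriolis, so pressure-gradient force balances both:
(1/ρ)|∂P/∂n| = fV + V²/R  →  V² + fR·V − fR·V_g = 0
With fR = 1.40×10⁻⁴ × 1031×10³ m = 144 m/s:
V = [−fR + √((fR)² + 4 fR V_g)]/2 = [−144 + √(144² + 4×144×16.3)]/2 = 14.8 m/s
Subgeostrophic (V < V_g = 16.3 m/s), as expected around a low.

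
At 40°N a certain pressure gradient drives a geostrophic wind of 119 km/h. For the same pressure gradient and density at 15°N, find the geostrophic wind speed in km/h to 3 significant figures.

296 km/h

With the same pressure gradient and density, V_g ∝ 1/f ∝ 1/sin φ.
V₂ = V₁ · sin φ₁ / sin φ₂ = 119 × sin 40° / sin 15°
V₂ = 119 × 0.6428/0.2588 = 296 km/h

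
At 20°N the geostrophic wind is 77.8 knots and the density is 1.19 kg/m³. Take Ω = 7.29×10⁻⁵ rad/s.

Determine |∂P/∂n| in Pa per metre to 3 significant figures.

2.38×10⁻³ Pa/m

Coriolis parameter at 20°N:
f = 2Ω sin φ = 2 × 7.29×10⁻⁵ × sin 20° = 4.99×10⁻⁵ s⁻¹
Wind speed in SI: 77.8 knots = 40.0 m/s
Geostrophic balance rearranged: |∂P/∂n| = f ρ V_g
|∂P/∂n| = 4.99×10⁻⁵ × 1.19 × 40.0 = 2.38×10⁻³ Pa/m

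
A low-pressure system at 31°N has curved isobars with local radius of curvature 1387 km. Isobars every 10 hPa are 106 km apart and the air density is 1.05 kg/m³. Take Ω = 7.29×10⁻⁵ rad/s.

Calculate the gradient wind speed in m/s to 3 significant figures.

Coriolis parameter at 31°N:
f = 2Ω sin φ = 2 × 7.29×10⁻⁵ × sin 31° = 7.51×10⁻⁵ s⁻¹
Pressure gradient: |∂P/∂n| = 1000 Pa / 106000 m = 9.43×10⁻³ Pa/m
Geostrophic speed: V_g = |∂P/∂n|/(fρ) = 9.43×10⁻³/(7.51×10⁻⁵ × 1.05) = 120 m/s
Around a low, centrifugal force acts outward with Coriolis, so pressure-gradient force balances both:
(1/ρ)|∂P/∂n| = fV + V²/R  →  V² + fR·V − fR·V_g = 0
With fR = 7.51×10⁻⁵ × 1387×10³ m = 104 m/s:
V = [−fR + √((fR)² + 4 fR V_g)]/2 = [−104 + √(104² + 4×104×120)]/2 = 71.1 m/s
Subgeostrophic (V < V_g = 120 m/s), as expected around a low.

71.1 m/s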